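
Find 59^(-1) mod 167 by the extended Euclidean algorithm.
Extended GCD: 59(17) + 167(-6) = 1. So 59^(-1) ≡ 17 mod 167. Verify: 59 × 17 = 1003 ≡ 1 mod 167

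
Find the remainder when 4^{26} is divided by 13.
By Fermat: 4^{12} ≡ 1 (mod 13). 26 = 2×12 + 2. So 4^{26} ≡ 4^{2} ≡ 3 (mod 13)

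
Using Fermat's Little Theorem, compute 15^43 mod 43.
By Fermat: 15^{42} ≡ 1 mod 43. So 15^{43} = 15^{42} · 15^{1} ≡ 15^{1} ≡ 15 mod 43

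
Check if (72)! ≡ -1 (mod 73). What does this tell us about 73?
(72)! mod 73 = 72. Since this equals -1 (mod 73), Wilson confirms 73 is prime.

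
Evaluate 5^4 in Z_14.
5^{4} = 625 ≡ 9 mod 14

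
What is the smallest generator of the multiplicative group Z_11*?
g = 2. Powers: [2, 4, 8, 5, 10, 9, 7, 3, 6, 1] generates all 10 non-zero residues.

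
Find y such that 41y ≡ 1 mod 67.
Since 67 is prime, by Fermat 41^(-1) ≡ 41^{65} ≡ 18 mod 67. Verify: 41 × 18 = 738 ≡ 1 mod 67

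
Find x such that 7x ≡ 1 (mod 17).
Since 17 is prime, by Fermat 7^(-1) ≡ 7^{15} ≡ 5 (mod 17). Verify: 7 × 5 = 35 ≡ 1 (mod 17)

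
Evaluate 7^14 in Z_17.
By repeated squaring (mod 17): 7^{1}≡7, 7^{2}≡15, 7^{4}≡4, 7^{8}≡16. Then 7^{14} = 7^{8+4+2} ≡ 16 × 4 × 15 ≡ 8 (mod 17)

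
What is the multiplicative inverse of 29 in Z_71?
Since 71 is prime, by Fermat 29^(-1) ≡ 29^{69} ≡ 49 (mod 71). Verify: 29 × 49 = 1421 ≡ 1 (mod 71)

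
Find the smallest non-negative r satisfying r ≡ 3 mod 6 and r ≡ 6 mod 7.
M = 6 × 7 = 42. M₁ = 7, y₁ ≡ 1 mod 6. M₂ = 6, y₂ ≡ 6 mod 7. r = 3×7×1 + 6×6×6 ≡ 27 mod 42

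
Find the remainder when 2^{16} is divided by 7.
By Fermat: 2^{6} ≡ 1 mod 7. 16 = 2×6 + 4. So 2^{16} ≡ 2^{4} ≡ 2 mod 7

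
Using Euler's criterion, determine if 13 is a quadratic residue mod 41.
By Euler's criterion: 13^{20} ≡ 40 (mod 41). Since this equals -1 (≡ 40), 13 is not a QR.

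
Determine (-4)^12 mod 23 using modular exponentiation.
By repeated squaring mod 23: (-4)^{1}≡19, (-4)^{2}≡16, (-4)^{4}≡3, (-4)^{8}≡9. Then (-4)^{12} = (-4)^{8+4} ≡ 9 × 3 ≡ 4 mod 23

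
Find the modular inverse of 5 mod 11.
Since 11 is prime, by Fermat 5^(-1) ≡ 5^{9} ≡ 9 mod 11. Verify: 5 × 9 = 45 ≡ 1 mod 11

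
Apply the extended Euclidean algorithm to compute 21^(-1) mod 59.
Extended GCD: 21(-14) + 59(5) = 1. So 21^(-1) ≡ -14 ≡ 45 mod 59. Verify: 21 × 45 = 945 ≡ 1 mod 59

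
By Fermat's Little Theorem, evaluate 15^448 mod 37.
By Fermat: 15^{36} ≡ 1 (mod 37). 448 ≡ 16 (mod 36). So 15^{448} ≡ 15^{16} ≡ 12 (mod 37)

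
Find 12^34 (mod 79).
By repeated squaring (mod 79): 12^{1}≡12, 12^{2}≡65, 12^{4}≡38, 12^{8}≡22, 12^{16}≡10, 12^{32}≡21. Then 12^{34} = 12^{32+2} ≡ 21 × 65 ≡ 22 (mod 79)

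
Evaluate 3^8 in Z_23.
By repeated squaring mod 23: 3^{1}≡3, 3^{2}≡9, 3^{4}≡12, 3^{8}≡6. So 3^{8} ≡ 6 mod 23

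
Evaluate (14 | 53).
(14/53) = 14^{26} mod 53 = -1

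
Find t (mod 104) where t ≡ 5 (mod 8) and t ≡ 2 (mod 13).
M = 8 × 13 = 104. M₁ = 13, y₁ ≡ 5 (mod 8). M₂ = 8, y₂ ≡ 5 (mod 13). t = 5×13×5 + 2×8×5 ≡ 93 (mod 104)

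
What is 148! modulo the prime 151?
(150)! = (148)! × (149) × (150) ≡ -1 (mod 151). So (148)! ≡ -1 × [(150)(149)]^(-1) ≡ 75 (mod 151)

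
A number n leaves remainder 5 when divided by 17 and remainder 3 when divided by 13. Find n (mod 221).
M = 17 × 13 = 221. M₁ = 13, y₁ ≡ 4 (mod 17). M₂ = 17, y₂ ≡ 10 (mod 13). n = 5×13×4 + 3×17×10 ≡ 107 (mod 221)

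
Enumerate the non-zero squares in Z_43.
QRs mod 43: {1, 4, 6, 9, 10, 11, 13, 14, 15, 16, 17, 21, 23, 24, 25, 31, 35, 36, 38, 40, 41}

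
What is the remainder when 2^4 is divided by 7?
2^{4} = 16 ≡ 2 (mod 7)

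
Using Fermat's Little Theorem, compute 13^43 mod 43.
By Fermat: 13^{42} ≡ 1 mod 43. So 13^{43} = 13^{42} · 13^{1} ≡ 13^{1} ≡ 13 mod 43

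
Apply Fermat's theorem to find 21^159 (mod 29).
By Fermat: 21^{28} ≡ 1 (mod 29). 159 = 5×28 + 19. So 21^{159} ≡ 21^{19} ≡ 27 (mod 29)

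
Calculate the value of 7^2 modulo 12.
7^{2} = 49 ≡ 1 (mod 12)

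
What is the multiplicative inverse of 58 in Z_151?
Since 151 is prime, by Fermat 58^(-1) ≡ 58^{149} ≡ 138 (mod 151). Verify: 58 × 138 = 8004 ≡ 1 (mod 151)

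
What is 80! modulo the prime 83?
(82)! = (80)! × (81) × (82) ≡ -1 (mod 83). So (80)! ≡ -1 × [(82)(81)]^(-1) ≡ 41 (mod 83)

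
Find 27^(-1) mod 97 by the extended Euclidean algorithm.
Extended GCD: 27(18) + 97(-5) = 1. So 27^(-1) ≡ 18 mod 97. Verify: 27 × 18 = 486 ≡ 1 mod 97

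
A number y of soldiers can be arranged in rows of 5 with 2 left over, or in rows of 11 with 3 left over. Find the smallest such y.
M = 5 × 11 = 55. M₁ = 11, y₁ ≡ 1 mod 5. M₂ = 5, y₂ ≡ 9 mod 11. y = 2×11×1 + 3×5×9 ≡ 47 mod 55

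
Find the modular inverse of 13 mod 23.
Since 23 is prime, by Fermat 13^(-1) ≡ 13^{21} ≡ 16 (mod 23). Verify: 13 × 16 = 208 ≡ 1 (mod 23)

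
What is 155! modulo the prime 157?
(156)! = (155)! × (156) ≡ -1 mod 157. So (155)! ≡ -1 × (156)^(-1) ≡ (-1)×(-1) = 1 mod 157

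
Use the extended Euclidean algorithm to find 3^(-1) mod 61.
Extended GCD: 3(-20) + 61(1) = 1. So 3^(-1) ≡ -20 ≡ 41 (mod 61). Verify: 3 × 41 = 123 ≡ 1 (mod 61)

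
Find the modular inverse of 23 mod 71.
Since 71 is prime, by Fermat 23^(-1) ≡ 23^{69} ≡ 34 mod 71. Verify: 23 × 34 = 782 ≡ 1 mod 71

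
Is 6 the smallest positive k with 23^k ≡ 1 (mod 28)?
Powers of 23 mod 28: 23^1≡23, 23^2≡25, 23^3≡15, 23^4≡9, 23^5≡11, 23^6≡1. First k with 23^k≡1 is k=6. Yes, ord_28(23) = 6.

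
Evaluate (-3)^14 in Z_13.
Using Fermat: (-3)^{12} ≡ 1 mod 13. 14 ≡ 2 mod 12. So (-3)^{14} ≡ (-3)^{2} ≡ 9 mod 13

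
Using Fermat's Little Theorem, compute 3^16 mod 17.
By Fermat's Little Theorem, 3^{16} ≡ 1 (mod 17) since 17 is prime and gcd(3, 17) = 1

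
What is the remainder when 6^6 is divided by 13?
By repeated squaring mod 13: 6^{1}≡6, 6^{2}≡10, 6^{4}≡9. Then 6^{6} = 6^{4+2} ≡ 9 × 10 ≡ 12 mod 13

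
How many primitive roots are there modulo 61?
Number of primitive roots mod 61 = φ(p-1) = φ(60) = 16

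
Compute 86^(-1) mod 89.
Since 89 is prime, by Fermat 86^(-1) ≡ 86^{87} ≡ 59 mod 89. Verify: 86 × 59 = 5074 ≡ 1 mod 89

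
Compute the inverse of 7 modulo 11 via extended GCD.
Extended GCD: 7(-3) + 11(2) = 1. So 7^(-1) ≡ -3 ≡ 8 mod 11. Verify: 7 × 8 = 56 ≡ 1 mod 11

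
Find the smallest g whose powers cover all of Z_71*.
g = 7. For each prime q|70: 7^{35}≡70, 7^{14}≡54, 7^{10}≡45, none ≡ 1, so ord_71(7) = 70 and 7 is a primitive root.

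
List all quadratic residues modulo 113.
Squares in Z_113*: {1, 2, 4, 7, 8, 9, 11, 13, 14, 15, 16, 18, 22, 25, 26, 28, 30, 31, 32, 36, 41, 44, 49, 50, 51, 52, 53, 56, 57, 60, 61, 62, 63, 64, 69, 72, 77, 81, 82, 83, 85, 87, 88, 91, 95, 97, 98, 99, 100, 102, 104, 105, 106, 109, 111, 112}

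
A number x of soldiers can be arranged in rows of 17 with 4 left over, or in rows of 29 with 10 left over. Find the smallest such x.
M = 17 × 29 = 493. M₁ = 29, y₁ ≡ 10 mod 17. M₂ = 17, y₂ ≡ 12 mod 29. x = 4×29×10 + 10×17×12 ≡ 242 mod 493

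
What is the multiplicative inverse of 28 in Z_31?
Since 31 is prime, by Fermat 28^(-1) ≡ 28^{29} ≡ 10 (mod 31). Verify: 28 × 10 = 280 ≡ 1 (mod 31)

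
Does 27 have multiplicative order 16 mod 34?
Powers of 27 mod 34: 27^1≡27, 27^2≡15, 27^3≡31, 27^4≡21, 27^5≡23, 27^6≡9, 27^7≡5, 27^8≡33, 27^9≡7, 27^10≡19, 27^11≡3, 27^12≡13, 27^13≡11, 27^14≡25, 27^15≡29, 27^16≡1. First k with 27^k≡1 is k=16. Yes, ord_34(27) = 16.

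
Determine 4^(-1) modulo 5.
Since 5 is prime, by Fermat 4^(-1) ≡ 4^{3} ≡ 4 (mod 5). Verify: 4 × 4 = 16 ≡ 1 (mod 5)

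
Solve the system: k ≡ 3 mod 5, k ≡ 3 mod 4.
M = 5 × 4 = 20. M₁ = 4, y₁ ≡ 4 mod 5. M₂ = 5, y₂ ≡ 1 mod 4. k = 3×4×4 + 3×5×1 ≡ 3 mod 20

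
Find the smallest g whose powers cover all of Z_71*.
g = 7. For each prime q|70: 7^{35}≡70, 7^{14}≡54, 7^{10}≡45, none ≡ 1, so ord_71(7) = 70 and 7 is a primitive root.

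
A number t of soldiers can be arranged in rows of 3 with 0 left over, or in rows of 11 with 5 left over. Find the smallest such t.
M = 3 × 11 = 33. M₁ = 11, y₁ ≡ 2 (mod 3). M₂ = 3, y₂ ≡ 4 (mod 11). t = 0×11×2 + 5×3×4 ≡ 27 (mod 33)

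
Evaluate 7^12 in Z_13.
Using Fermat: 7^{12} ≡ 1 (mod 13). 12 ≡ 0 (mod 12). So 7^{12} ≡ 7^{0} ≡ 1 (mod 13)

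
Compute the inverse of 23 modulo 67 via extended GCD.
Extended GCD: 23(-32) + 67(11) = 1. So 23^(-1) ≡ -32 ≡ 35 (mod 67). Verify: 23 × 35 = 805 ≡ 1 (mod 67)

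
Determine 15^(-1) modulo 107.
Since 107 is prime, by Fermat 15^(-1) ≡ 15^{105} ≡ 50 (mod 107). Verify: 15 × 50 = 750 ≡ 1 (mod 107)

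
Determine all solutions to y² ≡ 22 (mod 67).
The square roots of 22 mod 67 are 25 and 42. Verify: 25² = 625 ≡ 22 (mod 67)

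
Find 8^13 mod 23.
By repeated squaring mod 23: 8^{1}≡8, 8^{2}≡18, 8^{4}≡2, 8^{8}≡4. Then 8^{13} = 8^{8+4+1} ≡ 4 × 2 × 8 ≡ 18 mod 23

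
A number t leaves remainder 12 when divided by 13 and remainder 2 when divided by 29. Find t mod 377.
M = 13 × 29 = 377. M₁ = 29, y₁ ≡ 9 mod 13. M₂ = 13, y₂ ≡ 9 mod 29. t = 12×29×9 + 2×13×9 ≡ 350 mod 377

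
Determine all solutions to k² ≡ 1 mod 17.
The square roots of 1 mod 17 are 1 and 16. Verify: 1² = 1 ≡ 1 mod 17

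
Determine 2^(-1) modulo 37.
Since 37 is prime, by Fermat 2^(-1) ≡ 2^{35} ≡ 19 (mod 37). Verify: 2 × 19 = 38 ≡ 1 (mod 37)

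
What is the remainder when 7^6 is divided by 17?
By repeated squaring mod 17: 7^{1}≡7, 7^{2}≡15, 7^{4}≡4. Then 7^{6} = 7^{4+2} ≡ 4 × 15 ≡ 9 mod 17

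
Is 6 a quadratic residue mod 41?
By Euler's criterion: 6^{20} ≡ 40 (mod 41). Since this equals -1 (≡ 40), 6 is not a QR.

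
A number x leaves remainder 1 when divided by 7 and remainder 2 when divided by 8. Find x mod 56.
M = 7 × 8 = 56. M₁ = 8, y₁ ≡ 1 mod 7. M₂ = 7, y₂ ≡ 7 mod 8. x = 1×8×1 + 2×7×7 ≡ 50 mod 56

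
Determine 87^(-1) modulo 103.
Since 103 is prime, by Fermat 87^(-1) ≡ 87^{101} ≡ 45 mod 103. Verify: 87 × 45 = 3915 ≡ 1 mod 103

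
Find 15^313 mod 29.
Using Fermat: 15^{28} ≡ 1 mod 29. 313 ≡ 5 mod 28. So 15^{313} ≡ 15^{5} ≡ 10 mod 29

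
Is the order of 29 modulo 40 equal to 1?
Powers of 29 mod 40: 29^1≡29, 29^2≡1. 29^1≡29≢1, so ord ≠ 1. No, the actual order is 2.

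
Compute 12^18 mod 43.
By repeated squaring mod 43: 12^{1}≡12, 12^{2}≡15, 12^{4}≡10, 12^{8}≡14, 12^{16}≡24. Then 12^{18} = 12^{16+2} ≡ 24 × 15 ≡ 16 mod 43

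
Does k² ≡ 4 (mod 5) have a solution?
By Euler's criterion: 4^{2} ≡ 1 (mod 5). Since this equals 1, 4 is a QR.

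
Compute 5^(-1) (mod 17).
Since 17 is prime, by Fermat 5^(-1) ≡ 5^{15} ≡ 7 (mod 17). Verify: 5 × 7 = 35 ≡ 1 (mod 17)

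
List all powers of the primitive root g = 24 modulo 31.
24^1, 24^2, ..., 24^{30} mod 31: [24, 18, 29, 14, 26, 4, 3, 10, 23, 25, 11, 16, 12, 9, 30, 7, 13, 2, 17, 5, 27, 28, 21, 8, 6, 20, 15, 19, 22, 1]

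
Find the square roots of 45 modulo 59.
The square roots of 45 mod 59 are 35 and 24. Verify: 35² = 1225 ≡ 45 mod 59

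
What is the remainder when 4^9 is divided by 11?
By repeated squaring (mod 11): 4^{1}≡4, 4^{2}≡5, 4^{4}≡3, 4^{8}≡9. Then 4^{9} = 4^{8+1} ≡ 9 × 4 ≡ 3 (mod 11)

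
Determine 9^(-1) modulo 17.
Since 17 is prime, by Fermat 9^(-1) ≡ 9^{15} ≡ 2 mod 17. Verify: 9 × 2 = 18 ≡ 1 mod 17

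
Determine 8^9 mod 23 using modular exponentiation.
By repeated squaring (mod 23): 8^{1}≡8, 8^{2}≡18, 8^{4}≡2, 8^{8}≡4. Then 8^{9} = 8^{8+1} ≡ 4 × 8 ≡ 9 (mod 23)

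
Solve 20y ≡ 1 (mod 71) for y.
Since 71 is prime, by Fermat 20^(-1) ≡ 20^{69} ≡ 32 (mod 71). Verify: 20 × 32 = 640 ≡ 1 (mod 71)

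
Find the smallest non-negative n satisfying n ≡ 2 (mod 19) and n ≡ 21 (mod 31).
M = 19 × 31 = 589. M₁ = 31, y₁ ≡ 8 (mod 19). M₂ = 19, y₂ ≡ 18 (mod 31). n = 2×31×8 + 21×19×18 ≡ 21 (mod 589)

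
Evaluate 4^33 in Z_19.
Using Fermat: 4^{18} ≡ 1 (mod 19). 33 ≡ 15 (mod 18). So 4^{33} ≡ 4^{15} ≡ 11 (mod 19)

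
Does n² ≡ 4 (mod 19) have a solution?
By Euler's criterion: 4^{9} ≡ 1 (mod 19). Since this equals 1, 4 is a QR.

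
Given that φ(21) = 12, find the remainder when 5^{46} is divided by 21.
By Euler: 5^{12} ≡ 1 mod 21 since gcd(5, 21) = 1. 46 = 3×12 + 10. So 5^{46} ≡ 5^{10} ≡ 16 mod 21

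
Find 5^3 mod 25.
5^{3} = 125 ≡ 0 mod 25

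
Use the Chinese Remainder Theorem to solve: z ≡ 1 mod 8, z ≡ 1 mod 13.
M = 8 × 13 = 104. M₁ = 13, y₁ ≡ 5 mod 8. M₂ = 8, y₂ ≡ 5 mod 13. z = 1×13×5 + 1×8×5 ≡ 1 mod 104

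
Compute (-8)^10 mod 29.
By repeated squaring mod 29: (-8)^{1}≡21, (-8)^{2}≡6, (-8)^{4}≡7, (-8)^{8}≡20. Then (-8)^{10} = (-8)^{8+2} ≡ 20 × 6 ≡ 4 mod 29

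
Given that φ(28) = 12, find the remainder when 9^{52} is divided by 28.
By Euler: 9^{12} ≡ 1 (mod 28) since gcd(9, 28) = 1. 52 = 4×12 + 4. So 9^{52} ≡ 9^{4} ≡ 9 (mod 28)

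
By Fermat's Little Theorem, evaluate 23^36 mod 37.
By Fermat's Little Theorem, 23^{36} ≡ 1 mod 37 since 37 is prime and gcd(23, 37) = 1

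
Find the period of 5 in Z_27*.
Powers of 5 mod 27: 5^1≡5, 5^2≡25, 5^3≡17, 5^4≡4, 5^5≡20, 5^6≡19, 5^7≡14, 5^8≡16, 5^9≡26, 5^10≡22, 5^11≡2, 5^12≡10, 5^13≡23, 5^14≡7, 5^15≡8, 5^16≡13, 5^17≡11, 5^18≡1. ord_27(5) = 18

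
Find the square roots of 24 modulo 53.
The square roots of 24 mod 53 are 36 and 17. Verify: 36² = 1296 ≡ 24 (mod 53)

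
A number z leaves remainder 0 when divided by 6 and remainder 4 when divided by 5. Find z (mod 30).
M = 6 × 5 = 30. M₁ = 5, y₁ ≡ 5 (mod 6). M₂ = 6, y₂ ≡ 1 (mod 5). z = 0×5×5 + 4×6×1 ≡ 24 (mod 30)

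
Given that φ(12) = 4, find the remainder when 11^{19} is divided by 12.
By Euler: 11^{4} ≡ 1 (mod 12) since gcd(11, 12) = 1. 19 = 4×4 + 3. So 11^{19} ≡ 11^{3} ≡ 11 (mod 12)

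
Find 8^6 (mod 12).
By repeated squaring (mod 12): 8^{1}≡8, 8^{2}≡4, 8^{4}≡4. Then 8^{6} = 8^{4+2} ≡ 4 × 4 ≡ 4 (mod 12)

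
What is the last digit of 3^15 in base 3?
By repeated squaring (mod 3): 3^{1}≡0, 3^{2}≡0, 3^{4}≡0, 3^{8}≡0. Then 3^{15} = 3^{8+4+2+1} ≡ 0 × 0 × 0 × 0 ≡ 0 (mod 3)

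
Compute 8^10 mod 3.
Using Fermat: 8^{2} ≡ 1 (mod 3). 10 ≡ 0 (mod 2). So 8^{10} ≡ 8^{0} ≡ 1 (mod 3)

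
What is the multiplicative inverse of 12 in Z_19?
Since 19 is prime, by Fermat 12^(-1) ≡ 12^{17} ≡ 8 (mod 19). Verify: 12 × 8 = 96 ≡ 1 (mod 19)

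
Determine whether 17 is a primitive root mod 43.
17^{21} ≡ 1 (mod 43) and 21 < 42, so ord_43(17) = 21 ≠ 42 and 17 is not a primitive root.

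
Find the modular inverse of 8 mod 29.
Since 29 is prime, by Fermat 8^(-1) ≡ 8^{27} ≡ 11 (mod 29). Verify: 8 × 11 = 88 ≡ 1 (mod 29)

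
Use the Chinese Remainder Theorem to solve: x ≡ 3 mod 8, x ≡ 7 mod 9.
M = 8 × 9 = 72. M₁ = 9, y₁ ≡ 1 mod 8. M₂ = 8, y₂ ≡ 8 mod 9. x = 3×9×1 + 7×8×8 ≡ 43 mod 72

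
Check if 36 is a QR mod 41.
By Euler's criterion: 36^{20} ≡ 1 mod 41. Since this equals 1, 36 is a QR.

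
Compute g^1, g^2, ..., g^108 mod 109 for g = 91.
91^1, 91^2, ..., 91^{108} mod 109: [91, 106, 54, 9, 56, 82, 50, 81, 68, 84, 14, 75, 67, 102, 17, 21, 58, 46, 44, 80, 86, 87, 69, 66, 11, 20, 76, 49, 99, 71, 30, 5, 19, 94, 52, 45, 62, 83, 32, 78, 13, 93, 70, 48, 8, 74, 85, 105, 72, 12, 2, 73, 103, 108, 18, 3, 55, 100, 53, 27, 59, 28, 41, 25, 95, 34, 42, 7, 92, 88, 51, 63, 65, 29, 23, 22, 40, 43, 98, 89, 33, 60, 10, 38, 79, 104, 90, 15, 57, 64, 47, 26, 77, 31, 96, 16, 39, 61, 101, 35, 24, 4, 37, 97, 107, 36, 6, 1]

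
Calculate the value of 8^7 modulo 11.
By repeated squaring mod 11: 8^{1}≡8, 8^{2}≡9, 8^{4}≡4. Then 8^{7} = 8^{4+2+1} ≡ 4 × 9 × 8 ≡ 2 mod 11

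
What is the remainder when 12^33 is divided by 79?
By repeated squaring (mod 79): 12^{1}≡12, 12^{2}≡65, 12^{4}≡38, 12^{8}≡22, 12^{16}≡10, 12^{32}≡21. Then 12^{33} = 12^{32+1} ≡ 21 × 12 ≡ 15 (mod 79)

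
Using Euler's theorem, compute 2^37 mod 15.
By Euler: 2^{8} ≡ 1 (mod 15) since gcd(2, 15) = 1. 37 = 4×8 + 5. So 2^{37} ≡ 2^{5} ≡ 2 (mod 15)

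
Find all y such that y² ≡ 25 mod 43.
The square roots of 25 mod 43 are 38 and 5. Verify: 38² = 1444 ≡ 25 mod 43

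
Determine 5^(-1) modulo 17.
Since 17 is prime, by Fermat 5^(-1) ≡ 5^{15} ≡ 7 mod 17. Verify: 5 × 7 = 35 ≡ 1 mod 17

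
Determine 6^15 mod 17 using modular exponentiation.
By repeated squaring mod 17: 6^{1}≡6, 6^{2}≡2, 6^{4}≡4, 6^{8}≡16. Then 6^{15} = 6^{8+4+2+1} ≡ 16 × 4 × 2 × 6 ≡ 3 mod 17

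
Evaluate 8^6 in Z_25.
By repeated squaring (mod 25): 8^{1}≡8, 8^{2}≡14, 8^{4}≡21. Then 8^{6} = 8^{4+2} ≡ 21 × 14 ≡ 19 (mod 25)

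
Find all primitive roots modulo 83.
There are φ(82) = 40 primitive roots mod 83: {2, 5, 6, 8, 13, 14, 15, 18, 19, 20, 22, 24, 32, 34, 35, 39, 42, 43, 45, 46, 47, 50, 52, 53, 54, 55, 56, 57, 58, 60, 62, 66, 67, 71, 72, 73, 74, 76, 79, 80}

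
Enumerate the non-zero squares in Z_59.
Quadratic residues modulo 59: {1, 3, 4, 5, 7, 9, 12, 15, 16, 17, 19, 20, 21, 22, 25, 26, 27, 28, 29, 35, 36, 41, 45, 46, 48, 49, 51, 53, 57}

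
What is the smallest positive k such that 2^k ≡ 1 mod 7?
Powers of 2 mod 7: 2^1≡2, 2^2≡4, 2^3≡1. Order = 3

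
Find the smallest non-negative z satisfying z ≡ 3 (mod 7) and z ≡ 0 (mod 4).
M = 7 × 4 = 28. M₁ = 4, y₁ ≡ 2 (mod 7). M₂ = 7, y₂ ≡ 3 (mod 4). z = 3×4×2 + 0×7×3 ≡ 24 (mod 28)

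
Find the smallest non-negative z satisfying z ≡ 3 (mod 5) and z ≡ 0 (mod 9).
M = 5 × 9 = 45. M₁ = 9, y₁ ≡ 4 (mod 5). M₂ = 5, y₂ ≡ 2 (mod 9). z = 3×9×4 + 0×5×2 ≡ 18 (mod 45)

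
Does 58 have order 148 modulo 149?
ord_149(58) divides 148. For each prime q|148: 58^{74}≡148, 58^{4}≡95, none ≡ 1. So 58 has order 148 and is a primitive root mod 149.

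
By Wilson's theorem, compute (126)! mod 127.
By Wilson's theorem, (126)! ≡ -1 ≡ 126 mod 127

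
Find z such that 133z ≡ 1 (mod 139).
Since 139 is prime, by Fermat 133^(-1) ≡ 133^{137} ≡ 23 (mod 139). Verify: 133 × 23 = 3059 ≡ 1 (mod 139)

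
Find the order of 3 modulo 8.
Powers of 3 mod 8: 3^1≡3, 3^2≡1. So the order of 3 is 2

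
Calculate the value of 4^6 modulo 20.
By repeated squaring (mod 20): 4^{1}≡4, 4^{2}≡16, 4^{4}≡16. Then 4^{6} = 4^{4+2} ≡ 16 × 16 ≡ 16 (mod 20)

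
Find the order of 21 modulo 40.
Powers of 21 mod 40: 21^1≡21, 21^2≡1. So the order of 21 is 2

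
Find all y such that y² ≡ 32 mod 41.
The square roots of 32 mod 41 are 14 and 27. Verify: 14² = 196 ≡ 32 mod 41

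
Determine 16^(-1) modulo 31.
Since 31 is prime, by Fermat 16^(-1) ≡ 16^{29} ≡ 2 mod 31. Verify: 16 × 2 = 32 ≡ 1 mod 31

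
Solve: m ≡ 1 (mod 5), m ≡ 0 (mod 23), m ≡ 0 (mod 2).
M = 5 × 23 × 2 = 230. M₁ = 46, y₁ ≡ 1 (mod 5). M₂ = 10, y₂ ≡ 7 (mod 23). M₃ = 115, y₃ ≡ 1 (mod 2). m = 1×46×1 + 0×10×7 + 0×115×1 ≡ 46 (mod 230)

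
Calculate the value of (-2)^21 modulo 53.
By repeated squaring (mod 53): (-2)^{1}≡51, (-2)^{2}≡4, (-2)^{4}≡16, (-2)^{8}≡44, (-2)^{16}≡28. Then (-2)^{21} = (-2)^{16+4+1} ≡ 28 × 16 × 51 ≡ 5 (mod 53)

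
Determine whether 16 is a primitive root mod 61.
16^{15} ≡ 1 (mod 61) and 15 < 60, so ord_61(16) = 15 ≠ 60 and 16 is not a primitive root.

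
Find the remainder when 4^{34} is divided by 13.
By Fermat: 4^{12} ≡ 1 (mod 13). 34 = 2×12 + 10. So 4^{34} ≡ 4^{10} ≡ 9 (mod 13)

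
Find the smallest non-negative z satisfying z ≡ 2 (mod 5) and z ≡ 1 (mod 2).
M = 5 × 2 = 10. M₁ = 2, y₁ ≡ 3 (mod 5). M₂ = 5, y₂ ≡ 1 (mod 2). z = 2×2×3 + 1×5×1 ≡ 7 (mod 10)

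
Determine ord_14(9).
Powers of 9 mod 14: 9^1≡9, 9^2≡11, 9^3≡1. Order = 3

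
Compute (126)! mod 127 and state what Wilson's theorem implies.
(126)! mod 127 = 126. Since this equals -1 (mod 127), Wilson confirms 127 is prime.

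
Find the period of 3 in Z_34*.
Powers of 3 mod 34: 3^1≡3, 3^2≡9, 3^3≡27, 3^4≡13, 3^5≡5, 3^6≡15, 3^7≡11, 3^8≡33, 3^9≡31, 3^10≡25, 3^11≡7, 3^12≡21, 3^13≡29, 3^14≡19, 3^15≡23, 3^16≡1. Order = 16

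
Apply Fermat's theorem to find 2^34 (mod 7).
By Fermat: 2^{6} ≡ 1 (mod 7). 34 = 5×6 + 4. So 2^{34} ≡ 2^{4} ≡ 2 (mod 7)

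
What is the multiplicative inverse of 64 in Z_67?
Since 67 is prime, by Fermat 64^(-1) ≡ 64^{65} ≡ 22 mod 67. Verify: 64 × 22 = 1408 ≡ 1 mod 67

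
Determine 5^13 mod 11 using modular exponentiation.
Using Fermat: 5^{10} ≡ 1 (mod 11). 13 ≡ 3 (mod 10). So 5^{13} ≡ 5^{3} ≡ 4 (mod 11)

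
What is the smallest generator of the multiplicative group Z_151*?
g = 6. Powers: [6, 36, 65, 88, 75, 148, 133, 43, ...] generates all 150 non-zero residues.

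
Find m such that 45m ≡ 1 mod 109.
Since 109 is prime, by Fermat 45^(-1) ≡ 45^{107} ≡ 63 mod 109. Verify: 45 × 63 = 2835 ≡ 1 mod 109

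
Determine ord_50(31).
Powers of 31 mod 50: 31^1≡31, 31^2≡11, 31^3≡41, 31^4≡21, 31^5≡1. ord_50(31) = 5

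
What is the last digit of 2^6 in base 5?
Using Fermat: 2^{4} ≡ 1 mod 5. 6 ≡ 2 mod 4. So 2^{6} ≡ 2^{2} ≡ 4 mod 5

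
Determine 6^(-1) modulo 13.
Since 13 is prime, by Fermat 6^(-1) ≡ 6^{11} ≡ 11 mod 13. Verify: 6 × 11 = 66 ≡ 1 mod 13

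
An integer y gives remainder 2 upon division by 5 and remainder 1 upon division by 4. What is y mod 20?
M = 5 × 4 = 20. M₁ = 4, y₁ ≡ 4 mod 5. M₂ = 5, y₂ ≡ 1 mod 4. y = 2×4×4 + 1×5×1 ≡ 17 mod 20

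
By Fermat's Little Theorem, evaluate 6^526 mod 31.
By Fermat: 6^{30} ≡ 1 (mod 31). 526 ≡ 16 (mod 30). So 6^{526} ≡ 6^{16} ≡ 25 (mod 31)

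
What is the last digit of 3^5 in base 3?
By repeated squaring mod 3: 3^{1}≡0, 3^{2}≡0, 3^{4}≡0. Then 3^{5} = 3^{4+1} ≡ 0 × 0 ≡ 0 mod 3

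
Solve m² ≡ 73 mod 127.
The square roots of 73 mod 127 are 94 and 33. Verify: 94² = 8836 ≡ 73 mod 127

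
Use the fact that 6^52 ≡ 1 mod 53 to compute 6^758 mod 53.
By Fermat: 6^{52} ≡ 1 mod 53. 758 ≡ 30 mod 52. So 6^{758} ≡ 6^{30} ≡ 24 mod 53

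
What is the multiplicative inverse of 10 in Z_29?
Since 29 is prime, by Fermat 10^(-1) ≡ 10^{27} ≡ 3 (mod 29). Verify: 10 × 3 = 30 ≡ 1 (mod 29)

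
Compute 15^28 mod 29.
Using Fermat: 15^{28} ≡ 1 mod 29. 28 ≡ 0 mod 28. So 15^{28} ≡ 15^{0} ≡ 1 mod 29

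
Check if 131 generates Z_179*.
ord_179(131) divides 178. For each prime q|178: 131^{89}≡178, 131^{2}≡156, none ≡ 1. So 131 has order 178 and is a primitive root mod 179.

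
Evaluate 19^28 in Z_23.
Using Fermat: 19^{22} ≡ 1 mod 23. 28 ≡ 6 mod 22. So 19^{28} ≡ 19^{6} ≡ 2 mod 23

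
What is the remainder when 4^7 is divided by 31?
By repeated squaring (mod 31): 4^{1}≡4, 4^{2}≡16, 4^{4}≡8. Then 4^{7} = 4^{4+2+1} ≡ 8 × 16 × 4 ≡ 16 (mod 31)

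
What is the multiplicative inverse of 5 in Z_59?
Since 59 is prime, by Fermat 5^(-1) ≡ 5^{57} ≡ 12 (mod 59). Verify: 5 × 12 = 60 ≡ 1 (mod 59)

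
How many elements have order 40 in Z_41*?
There are φ(41-1) = φ(40) = 16 primitive roots modulo 41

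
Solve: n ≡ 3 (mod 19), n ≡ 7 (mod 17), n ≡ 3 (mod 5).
M = 19 × 17 × 5 = 1615. M₁ = 85, y₁ ≡ 17 (mod 19). M₂ = 95, y₂ ≡ 12 (mod 17). M₃ = 323, y₃ ≡ 2 (mod 5). n = 3×85×17 + 7×95×12 + 3×323×2 ≡ 1333 (mod 1615)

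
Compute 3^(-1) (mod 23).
Since 23 is prime, by Fermat 3^(-1) ≡ 3^{21} ≡ 8 (mod 23). Verify: 3 × 8 = 24 ≡ 1 (mod 23)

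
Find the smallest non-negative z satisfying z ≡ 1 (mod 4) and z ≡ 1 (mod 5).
M = 4 × 5 = 20. M₁ = 5, y₁ ≡ 1 (mod 4). M₂ = 4, y₂ ≡ 4 (mod 5). z = 1×5×1 + 1×4×4 ≡ 1 (mod 20)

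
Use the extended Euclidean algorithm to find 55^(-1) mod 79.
Extended GCD: 55(23) + 79(-16) = 1. So 55^(-1) ≡ 23 (mod 79). Verify: 55 × 23 = 1265 ≡ 1 (mod 79)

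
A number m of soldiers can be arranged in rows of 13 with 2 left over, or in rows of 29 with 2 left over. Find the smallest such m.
M = 13 × 29 = 377. M₁ = 29, y₁ ≡ 9 (mod 13). M₂ = 13, y₂ ≡ 9 (mod 29). m = 2×29×9 + 2×13×9 ≡ 2 (mod 377)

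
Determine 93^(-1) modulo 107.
Since 107 is prime, by Fermat 93^(-1) ≡ 93^{105} ≡ 84 (mod 107). Verify: 93 × 84 = 7812 ≡ 1 (mod 107)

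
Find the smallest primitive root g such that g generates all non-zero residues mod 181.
g = 2. Powers: [2, 4, 8, 16, 32, 64, 128, ...] generates all 180 non-zero residues.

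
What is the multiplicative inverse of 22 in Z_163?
Since 163 is prime, by Fermat 22^(-1) ≡ 22^{161} ≡ 126 (mod 163). Verify: 22 × 126 = 2772 ≡ 1 (mod 163)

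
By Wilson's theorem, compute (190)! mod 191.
By Wilson's theorem, (190)! ≡ -1 ≡ 190 mod 191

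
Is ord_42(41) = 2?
Powers of 41 mod 42: 41^1≡41, 41^2≡1. First k with 41^k≡1 is k=2. Yes, ord_42(41) = 2.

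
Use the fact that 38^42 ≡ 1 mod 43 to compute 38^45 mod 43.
By Fermat: 38^{42} ≡ 1 mod 43. So 38^{45} = 38^{42} · 38^{3} ≡ 38^{3} ≡ 4 mod 43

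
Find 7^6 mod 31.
By repeated squaring mod 31: 7^{1}≡7, 7^{2}≡18, 7^{4}≡14. Then 7^{6} = 7^{4+2} ≡ 14 × 18 ≡ 4 mod 31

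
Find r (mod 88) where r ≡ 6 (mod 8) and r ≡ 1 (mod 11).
M = 8 × 11 = 88. M₁ = 11, y₁ ≡ 3 (mod 8). M₂ = 8, y₂ ≡ 7 (mod 11). r = 6×11×3 + 1×8×7 ≡ 78 (mod 88)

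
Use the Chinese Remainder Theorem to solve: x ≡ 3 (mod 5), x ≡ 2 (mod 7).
M = 5 × 7 = 35. M₁ = 7, y₁ ≡ 3 (mod 5). M₂ = 5, y₂ ≡ 3 (mod 7). x = 3×7×3 + 2×5×3 ≡ 23 (mod 35)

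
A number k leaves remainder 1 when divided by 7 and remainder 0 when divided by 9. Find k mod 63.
M = 7 × 9 = 63. M₁ = 9, y₁ ≡ 4 mod 7. M₂ = 7, y₂ ≡ 4 mod 9. k = 1×9×4 + 0×7×4 ≡ 36 mod 63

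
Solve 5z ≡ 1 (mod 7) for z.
Since 7 is prime, by Fermat 5^(-1) ≡ 5^{5} ≡ 3 (mod 7). Verify: 5 × 3 = 15 ≡ 1 (mod 7)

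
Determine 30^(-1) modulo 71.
Since 71 is prime, by Fermat 30^(-1) ≡ 30^{69} ≡ 45 (mod 71). Verify: 30 × 45 = 1350 ≡ 1 (mod 71)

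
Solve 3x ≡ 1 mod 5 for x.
Since 5 is prime, by Fermat 3^(-1) ≡ 3^{3} ≡ 2 mod 5. Verify: 3 × 2 = 6 ≡ 1 mod 5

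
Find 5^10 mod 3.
Using Fermat: 5^{2} ≡ 1 mod 3. 10 ≡ 0 mod 2. So 5^{10} ≡ 5^{0} ≡ 1 mod 3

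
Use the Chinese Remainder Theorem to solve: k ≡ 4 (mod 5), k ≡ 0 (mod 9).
M = 5 × 9 = 45. M₁ = 9, y₁ ≡ 4 (mod 5). M₂ = 5, y₂ ≡ 2 (mod 9). k = 4×9×4 + 0×5×2 ≡ 9 (mod 45)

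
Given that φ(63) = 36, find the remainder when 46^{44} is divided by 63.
By Euler: 46^{36} ≡ 1 (mod 63) since gcd(46, 63) = 1. 44 = 1×36 + 8. So 46^{44} ≡ 46^{8} ≡ 37 (mod 63)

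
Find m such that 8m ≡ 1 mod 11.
Since 11 is prime, by Fermat 8^(-1) ≡ 8^{9} ≡ 7 mod 11. Verify: 8 × 7 = 56 ≡ 1 mod 11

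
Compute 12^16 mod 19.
By repeated squaring mod 19: 12^{1}≡12, 12^{2}≡11, 12^{4}≡7, 12^{8}≡11, 12^{16}≡7. So 12^{16} ≡ 7 mod 19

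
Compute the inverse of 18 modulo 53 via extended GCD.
Extended GCD: 18(3) + 53(-1) = 1. So 18^(-1) ≡ 3 (mod 53). Verify: 18 × 3 = 54 ≡ 1 (mod 53)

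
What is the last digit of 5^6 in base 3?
Using Fermat: 5^{2} ≡ 1 mod 3. 6 ≡ 0 mod 2. So 5^{6} ≡ 5^{0} ≡ 1 mod 3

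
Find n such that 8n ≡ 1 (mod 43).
Since 43 is prime, by Fermat 8^(-1) ≡ 8^{41} ≡ 27 (mod 43). Verify: 8 × 27 = 216 ≡ 1 (mod 43)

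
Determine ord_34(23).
Powers of 23 mod 34: 23^1≡23, 23^2≡19, 23^3≡29, 23^4≡21, 23^5≡7, 23^6≡25, 23^7≡31, 23^8≡33, 23^9≡11, 23^10≡15, 23^11≡5, 23^12≡13, 23^13≡27, 23^14≡9, 23^15≡3, 23^16≡1. Order = 16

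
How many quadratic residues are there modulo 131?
For prime 131, there are (p-1)/2 = (131-1)/2 = 65 quadratic residues (excluding 0).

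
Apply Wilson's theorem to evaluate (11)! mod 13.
(12)! = (11)! × (12) ≡ -1 (mod 13). So (11)! ≡ -1 × (12)^(-1) ≡ (-1)×(-1) = 1 (mod 13)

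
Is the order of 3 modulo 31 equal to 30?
Powers of 3 mod 31: 3^1≡3, 3^2≡9, 3^3≡27, 3^4≡19, 3^5≡26, 3^6≡16, 3^7≡17, 3^8≡20, 3^9≡29, 3^10≡25, 3^11≡13, 3^12≡8, 3^13≡24, 3^14≡10, 3^15≡30, 3^16≡28, 3^17≡22, 3^18≡4, 3^19≡12, 3^20≡5, 3^21≡15, 3^22≡14, 3^23≡11, 3^24≡2, 3^25≡6, 3^26≡18, 3^27≡23, 3^28≡7, 3^29≡21, 3^30≡1. First k with 3^k≡1 is k=30. Yes, ord_31(3) = 30.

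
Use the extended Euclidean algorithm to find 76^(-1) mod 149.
Extended GCD: 76(-49) + 149(25) = 1. So 76^(-1) ≡ -49 ≡ 100 mod 149. Verify: 76 × 100 = 7600 ≡ 1 mod 149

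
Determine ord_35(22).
Powers of 22 mod 35: 22^1≡22, 22^2≡29, 22^3≡8, 22^4≡1. ord_35(22) = 4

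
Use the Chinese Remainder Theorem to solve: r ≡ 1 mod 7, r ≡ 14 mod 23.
M = 7 × 23 = 161. M₁ = 23, y₁ ≡ 4 mod 7. M₂ = 7, y₂ ≡ 10 mod 23. r = 1×23×4 + 14×7×10 ≡ 106 mod 161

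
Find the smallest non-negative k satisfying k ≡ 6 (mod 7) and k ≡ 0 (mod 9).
M = 7 × 9 = 63. M₁ = 9, y₁ ≡ 4 (mod 7). M₂ = 7, y₂ ≡ 4 (mod 9). k = 6×9×4 + 0×7×4 ≡ 27 (mod 63)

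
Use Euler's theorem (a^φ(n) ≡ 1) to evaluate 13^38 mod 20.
By Euler: 13^{8} ≡ 1 (mod 20) since gcd(13, 20) = 1. 38 = 4×8 + 6. So 13^{38} ≡ 13^{6} ≡ 9 (mod 20)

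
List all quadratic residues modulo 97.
QRs mod 97: {1, 2, 3, 4, 6, 8, 9, 11, 12, 16, 18, 22, 24, 25, 27, 31, 32, 33, 35, 36, 43, 44, 47, 48, 49, 50, 53, 54, 61, 62, 64, 65, 66, 70, 72, 73, 75, 79, 81, 85, 86, 88, 89, 91, 93, 94, 95, 96}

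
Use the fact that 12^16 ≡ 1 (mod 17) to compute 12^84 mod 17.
By Fermat: 12^{16} ≡ 1 (mod 17). 84 = 5×16 + 4. So 12^{84} ≡ 12^{4} ≡ 13 (mod 17)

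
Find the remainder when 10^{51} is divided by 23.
By Fermat: 10^{22} ≡ 1 (mod 23). 51 = 2×22 + 7. So 10^{51} ≡ 10^{7} ≡ 14 (mod 23)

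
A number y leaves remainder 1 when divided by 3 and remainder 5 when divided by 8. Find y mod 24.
M = 3 × 8 = 24. M₁ = 8, y₁ ≡ 2 mod 3. M₂ = 3, y₂ ≡ 3 mod 8. y = 1×8×2 + 5×3×3 ≡ 13 mod 24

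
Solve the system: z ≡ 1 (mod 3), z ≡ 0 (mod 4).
M = 3 × 4 = 12. M₁ = 4, y₁ ≡ 1 (mod 3). M₂ = 3, y₂ ≡ 3 (mod 4). z = 1×4×1 + 0×3×3 ≡ 4 (mod 12)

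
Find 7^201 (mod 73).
Using Fermat: 7^{72} ≡ 1 (mod 73). 201 ≡ 57 (mod 72). So 7^{201} ≡ 7^{57} ≡ 10 (mod 73)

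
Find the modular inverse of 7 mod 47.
Since 47 is prime, by Fermat 7^(-1) ≡ 7^{45} ≡ 27 (mod 47). Verify: 7 × 27 = 189 ≡ 1 (mod 47)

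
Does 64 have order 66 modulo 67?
64^{11} ≡ 1 (mod 67) and 11 < 66, so ord_67(64) = 11 ≠ 66 and 64 is not a primitive root.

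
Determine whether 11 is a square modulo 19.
By Euler's criterion: 11^{9} ≡ 1 mod 19. Since this equals 1, 11 is a QR.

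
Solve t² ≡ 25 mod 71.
The square roots of 25 mod 71 are 5 and 66. Verify: 5² = 25 ≡ 25 mod 71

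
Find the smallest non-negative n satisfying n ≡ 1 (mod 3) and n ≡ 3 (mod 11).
M = 3 × 11 = 33. M₁ = 11, y₁ ≡ 2 (mod 3). M₂ = 3, y₂ ≡ 4 (mod 11). n = 1×11×2 + 3×3×4 ≡ 25 (mod 33)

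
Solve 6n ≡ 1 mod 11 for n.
Since 11 is prime, by Fermat 6^(-1) ≡ 6^{9} ≡ 2 mod 11. Verify: 6 × 2 = 12 ≡ 1 mod 11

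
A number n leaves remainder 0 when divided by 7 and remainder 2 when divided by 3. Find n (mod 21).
M = 7 × 3 = 21. M₁ = 3, y₁ ≡ 5 (mod 7). M₂ = 7, y₂ ≡ 1 (mod 3). n = 0×3×5 + 2×7×1 ≡ 14 (mod 21)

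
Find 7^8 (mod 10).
By repeated squaring (mod 10): 7^{1}≡7, 7^{2}≡9, 7^{4}≡1, 7^{8}≡1. So 7^{8} ≡ 1 (mod 10)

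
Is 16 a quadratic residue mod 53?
By Euler's criterion: 16^{26} ≡ 1 mod 53. Since this equals 1, 16 is a QR.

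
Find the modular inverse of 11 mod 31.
Since 31 is prime, by Fermat 11^(-1) ≡ 11^{29} ≡ 17 mod 31. Verify: 11 × 17 = 187 ≡ 1 mod 31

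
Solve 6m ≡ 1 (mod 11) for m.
Since 11 is prime, by Fermat 6^(-1) ≡ 6^{9} ≡ 2 (mod 11). Verify: 6 × 2 = 12 ≡ 1 (mod 11)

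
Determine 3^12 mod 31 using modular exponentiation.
By repeated squaring (mod 31): 3^{1}≡3, 3^{2}≡9, 3^{4}≡19, 3^{8}≡20. Then 3^{12} = 3^{8+4} ≡ 20 × 19 ≡ 8 (mod 31)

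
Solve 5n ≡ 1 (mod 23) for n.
Since 23 is prime, by Fermat 5^(-1) ≡ 5^{21} ≡ 14 (mod 23). Verify: 5 × 14 = 70 ≡ 1 (mod 23)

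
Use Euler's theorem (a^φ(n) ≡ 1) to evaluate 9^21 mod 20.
By Euler: 9^{8} ≡ 1 mod 20 since gcd(9, 20) = 1. 21 = 2×8 + 5. So 9^{21} ≡ 9^{5} ≡ 9 mod 20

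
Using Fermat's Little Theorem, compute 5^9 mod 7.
By Fermat: 5^{6} ≡ 1 (mod 7). So 5^{9} = 5^{6} · 5^{3} ≡ 5^{3} ≡ 6 (mod 7)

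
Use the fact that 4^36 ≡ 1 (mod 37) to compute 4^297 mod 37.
By Fermat: 4^{36} ≡ 1 (mod 37). 297 ≡ 9 (mod 36). So 4^{297} ≡ 4^{9} ≡ 36 (mod 37)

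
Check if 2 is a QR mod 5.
By Euler's criterion: 2^{2} ≡ 4 (mod 5). Since this equals -1 (≡ 4), 2 is not a QR.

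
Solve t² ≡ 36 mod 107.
The square roots of 36 mod 107 are 101 and 6. Verify: 101² = 10201 ≡ 36 mod 107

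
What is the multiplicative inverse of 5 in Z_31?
Since 31 is prime, by Fermat 5^(-1) ≡ 5^{29} ≡ 25 mod 31. Verify: 5 × 25 = 125 ≡ 1 mod 31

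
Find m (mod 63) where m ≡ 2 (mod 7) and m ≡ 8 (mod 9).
M = 7 × 9 = 63. M₁ = 9, y₁ ≡ 4 (mod 7). M₂ = 7, y₂ ≡ 4 (mod 9). m = 2×9×4 + 8×7×4 ≡ 44 (mod 63)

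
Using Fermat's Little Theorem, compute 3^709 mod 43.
By Fermat: 3^{42} ≡ 1 mod 43. 709 ≡ 37 mod 42. So 3^{709} ≡ 3^{37} ≡ 20 mod 43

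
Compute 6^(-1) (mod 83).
Since 83 is prime, by Fermat 6^(-1) ≡ 6^{81} ≡ 14 (mod 83). Verify: 6 × 14 = 84 ≡ 1 (mod 83)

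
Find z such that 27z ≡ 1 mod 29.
Since 29 is prime, by Fermat 27^(-1) ≡ 27^{27} ≡ 14 mod 29. Verify: 27 × 14 = 378 ≡ 1 mod 29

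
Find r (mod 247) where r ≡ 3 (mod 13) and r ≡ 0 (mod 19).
M = 13 × 19 = 247. M₁ = 19, y₁ ≡ 11 (mod 13). M₂ = 13, y₂ ≡ 3 (mod 19). r = 3×19×11 + 0×13×3 ≡ 133 (mod 247)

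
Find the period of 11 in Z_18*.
Powers of 11 mod 18: 11^1≡11, 11^2≡13, 11^3≡17, 11^4≡7, 11^5≡5, 11^6≡1. So the order of 11 is 6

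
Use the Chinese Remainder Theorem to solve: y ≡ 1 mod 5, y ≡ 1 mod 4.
M = 5 × 4 = 20. M₁ = 4, y₁ ≡ 4 mod 5. M₂ = 5, y₂ ≡ 1 mod 4. y = 1×4×4 + 1×5×1 ≡ 1 mod 20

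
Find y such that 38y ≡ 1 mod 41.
Since 41 is prime, by Fermat 38^(-1) ≡ 38^{39} ≡ 27 mod 41. Verify: 38 × 27 = 1026 ≡ 1 mod 41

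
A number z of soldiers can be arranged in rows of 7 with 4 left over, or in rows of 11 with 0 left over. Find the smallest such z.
M = 7 × 11 = 77. M₁ = 11, y₁ ≡ 2 mod 7. M₂ = 7, y₂ ≡ 8 mod 11. z = 4×11×2 + 0×7×8 ≡ 11 mod 77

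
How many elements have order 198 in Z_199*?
Number of primitive roots mod 199 = φ(p-1) = φ(198) = 60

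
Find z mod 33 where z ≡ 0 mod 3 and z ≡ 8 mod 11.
M = 3 × 11 = 33. M₁ = 11, y₁ ≡ 2 mod 3. M₂ = 3, y₂ ≡ 4 mod 11. z = 0×11×2 + 8×3×4 ≡ 30 mod 33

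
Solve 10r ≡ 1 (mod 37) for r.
Since 37 is prime, by Fermat 10^(-1) ≡ 10^{35} ≡ 26 (mod 37). Verify: 10 × 26 = 260 ≡ 1 (mod 37)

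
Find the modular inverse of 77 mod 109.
Since 109 is prime, by Fermat 77^(-1) ≡ 77^{107} ≡ 17 (mod 109). Verify: 77 × 17 = 1309 ≡ 1 (mod 109)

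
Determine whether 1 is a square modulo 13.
By Euler's criterion: 1^{6} ≡ 1 (mod 13). Since this equals 1, 1 is a QR.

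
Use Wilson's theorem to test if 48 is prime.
(47)! mod 48 = 0. Since 0 ≢ -1 mod 48, 48 is not prime.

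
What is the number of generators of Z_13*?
There are φ(13-1) = φ(12) = 4 primitive roots modulo 13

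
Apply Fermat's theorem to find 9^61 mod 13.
By Fermat: 9^{12} ≡ 1 mod 13. 61 = 5×12 + 1. So 9^{61} ≡ 9^{1} ≡ 9 mod 13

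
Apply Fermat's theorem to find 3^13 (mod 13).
By Fermat: 3^{12} ≡ 1 (mod 13). So 3^{13} = 3^{12} · 3^{1} ≡ 3^{1} ≡ 3 (mod 13)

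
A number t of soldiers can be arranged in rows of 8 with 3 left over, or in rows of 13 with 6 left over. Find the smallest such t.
M = 8 × 13 = 104. M₁ = 13, y₁ ≡ 5 (mod 8). M₂ = 8, y₂ ≡ 5 (mod 13). t = 3×13×5 + 6×8×5 ≡ 19 (mod 104)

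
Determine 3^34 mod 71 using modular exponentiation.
By repeated squaring (mod 71): 3^{1}≡3, 3^{2}≡9, 3^{4}≡10, 3^{8}≡29, 3^{16}≡60, 3^{32}≡50. Then 3^{34} = 3^{32+2} ≡ 50 × 9 ≡ 24 (mod 71)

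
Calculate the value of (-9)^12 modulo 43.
By repeated squaring (mod 43): (-9)^{1}≡34, (-9)^{2}≡38, (-9)^{4}≡25, (-9)^{8}≡23. Then (-9)^{12} = (-9)^{8+4} ≡ 23 × 25 ≡ 16 (mod 43)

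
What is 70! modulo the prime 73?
(72)! = (70)! × (71) × (72) ≡ -1 mod 73. So (70)! ≡ -1 × [(72)(71)]^(-1) ≡ 36 mod 73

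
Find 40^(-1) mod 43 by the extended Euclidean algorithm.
Extended GCD: 40(14) + 43(-13) = 1. So 40^(-1) ≡ 14 mod 43. Verify: 40 × 14 = 560 ≡ 1 mod 43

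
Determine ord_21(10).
Powers of 10 mod 21: 10^1≡10, 10^2≡16, 10^3≡13, 10^4≡4, 10^5≡19, 10^6≡1. Order = 6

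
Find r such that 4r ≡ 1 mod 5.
Since 5 is prime, by Fermat 4^(-1) ≡ 4^{3} ≡ 4 mod 5. Verify: 4 × 4 = 16 ≡ 1 mod 5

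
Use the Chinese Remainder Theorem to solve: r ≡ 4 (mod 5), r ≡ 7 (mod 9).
M = 5 × 9 = 45. M₁ = 9, y₁ ≡ 4 (mod 5). M₂ = 5, y₂ ≡ 2 (mod 9). r = 4×9×4 + 7×5×2 ≡ 34 (mod 45)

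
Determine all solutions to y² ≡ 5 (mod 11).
The square roots of 5 mod 11 are 4 and 7. Verify: 4² = 16 ≡ 5 (mod 11)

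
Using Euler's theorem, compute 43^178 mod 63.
By Euler: 43^{36} ≡ 1 mod 63 since gcd(43, 63) = 1. 178 = 4×36 + 34. So 43^{178} ≡ 43^{34} ≡ 43 mod 63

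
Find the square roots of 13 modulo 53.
The square roots of 13 mod 53 are 15 and 38. Verify: 15² = 225 ≡ 13 mod 53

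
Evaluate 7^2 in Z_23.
7^{2} = 49 ≡ 3 (mod 23)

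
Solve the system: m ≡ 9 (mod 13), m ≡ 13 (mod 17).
M = 13 × 17 = 221. M₁ = 17, y₁ ≡ 10 (mod 13). M₂ = 13, y₂ ≡ 4 (mod 17). m = 9×17×10 + 13×13×4 ≡ 217 (mod 221)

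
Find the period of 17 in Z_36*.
Powers of 17 mod 36: 17^1≡17, 17^2≡1. ord_36(17) = 2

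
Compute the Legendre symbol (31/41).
(31/41) = 31^{20} mod 41 = 1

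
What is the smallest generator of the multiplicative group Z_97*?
g = 5. For each prime q|96: 5^{48}≡96, 5^{32}≡35, none ≡ 1, so ord_97(5) = 96 and 5 is a primitive root.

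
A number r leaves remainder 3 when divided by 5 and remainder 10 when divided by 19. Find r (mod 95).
M = 5 × 19 = 95. M₁ = 19, y₁ ≡ 4 (mod 5). M₂ = 5, y₂ ≡ 4 (mod 19). r = 3×19×4 + 10×5×4 ≡ 48 (mod 95)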